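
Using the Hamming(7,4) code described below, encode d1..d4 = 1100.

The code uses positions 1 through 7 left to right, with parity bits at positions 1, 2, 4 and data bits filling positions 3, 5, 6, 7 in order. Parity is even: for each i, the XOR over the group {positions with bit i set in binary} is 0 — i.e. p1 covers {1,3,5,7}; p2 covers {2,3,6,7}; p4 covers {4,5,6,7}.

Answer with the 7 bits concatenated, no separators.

0111100

Place data at non-parity positions: p1 p2 1 p4 1 0 0
p1 (pos 1,3,5,7): XOR of data positions = 1⊕1⊕0 = 0
p2 (pos 2,3,6,7): XOR of data positions = 1⊕0⊕0 = 1
p4 (pos 4,5,6,7): XOR of data positions = 1⊕0⊕0 = 1
Codeword: 0111100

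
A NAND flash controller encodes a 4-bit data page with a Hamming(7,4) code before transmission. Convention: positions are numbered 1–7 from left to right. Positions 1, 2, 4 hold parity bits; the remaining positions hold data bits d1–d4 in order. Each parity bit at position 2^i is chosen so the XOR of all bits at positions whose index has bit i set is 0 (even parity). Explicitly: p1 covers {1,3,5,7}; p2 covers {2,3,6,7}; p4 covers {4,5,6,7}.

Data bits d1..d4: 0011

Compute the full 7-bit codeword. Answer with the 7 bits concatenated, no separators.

1000011

Place data at non-parity positions: p1 p2 0 p4 0 1 1
p1 (pos 1,3,5,7): XOR of data positions = 0⊕0⊕1 = 1
p2 (pos 2,3,6,7): XOR of data positions = 0⊕1⊕1 = 0
p4 (pos 4,5,6,7): XOR of data positions = 0⊕1⊕1 = 0
Codeword: 1000011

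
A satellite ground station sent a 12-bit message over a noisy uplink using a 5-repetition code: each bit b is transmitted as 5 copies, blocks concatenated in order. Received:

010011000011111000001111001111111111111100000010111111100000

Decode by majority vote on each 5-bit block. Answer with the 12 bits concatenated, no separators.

Block 1 (01001): 2 ones → 0
Block 2 (10000): 1 one → 0
Block 3 (11111): 5 ones → 1
Block 4 (00000): 0 ones → 0
Block 5 (11110): 4 ones → 1
Block 6 (01111): 4 ones → 1
Block 7 (11111): 5 ones → 1
Block 8 (11111): 5 ones → 1
Block 9 (00000): 0 ones → 0
Block 10 (01011): 3 ones → 1
Block 11 (11111): 5 ones → 1
Block 12 (00000): 0 ones → 0

001011110110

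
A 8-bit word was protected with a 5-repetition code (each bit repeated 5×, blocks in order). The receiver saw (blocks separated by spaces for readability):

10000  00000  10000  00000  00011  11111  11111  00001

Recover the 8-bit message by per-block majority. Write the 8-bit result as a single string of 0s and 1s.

00000110

Block 1 (10000): 1 one → 0
Block 2 (00000): 0 ones → 0
Block 3 (10000): 1 one → 0
Block 4 (00000): 0 ones → 0
Block 5 (00011): 2 ones → 0
Block 6 (11111): 5 ones → 1
Block 7 (11111): 5 ones → 1
Block 8 (00001): 1 one → 0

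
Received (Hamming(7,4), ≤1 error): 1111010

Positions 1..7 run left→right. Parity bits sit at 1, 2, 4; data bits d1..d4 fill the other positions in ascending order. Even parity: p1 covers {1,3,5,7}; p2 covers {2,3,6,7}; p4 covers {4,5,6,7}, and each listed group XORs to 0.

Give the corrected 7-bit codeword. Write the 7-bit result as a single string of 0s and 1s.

s1 (pos 1,3,5,7): 1⊕1⊕0⊕0 = 0
s2 (pos 2,3,6,7): 1⊕1⊕1⊕0 = 1
s4 (pos 4,5,6,7): 1⊕0⊕1⊕0 = 0
Syndrome s4…s1 = 010 → error at position 2.
Flip position 2: 1111010 → 1011010

1011010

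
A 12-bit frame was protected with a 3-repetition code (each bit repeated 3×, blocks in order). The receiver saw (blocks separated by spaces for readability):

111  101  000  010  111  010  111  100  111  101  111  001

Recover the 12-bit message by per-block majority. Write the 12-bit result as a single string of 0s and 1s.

110010101110

Block 1 (111): 3 ones → 1
Block 2 (101): 2 ones → 1
Block 3 (000): 0 ones → 0
Block 4 (010): 1 one → 0
Block 5 (111): 3 ones → 1
Block 6 (010): 1 one → 0
Block 7 (111): 3 ones → 1
Block 8 (100): 1 one → 0
Block 9 (111): 3 ones → 1
Block 10 (101): 2 ones → 1
Block 11 (111): 3 ones → 1
Block 12 (001): 1 one → 0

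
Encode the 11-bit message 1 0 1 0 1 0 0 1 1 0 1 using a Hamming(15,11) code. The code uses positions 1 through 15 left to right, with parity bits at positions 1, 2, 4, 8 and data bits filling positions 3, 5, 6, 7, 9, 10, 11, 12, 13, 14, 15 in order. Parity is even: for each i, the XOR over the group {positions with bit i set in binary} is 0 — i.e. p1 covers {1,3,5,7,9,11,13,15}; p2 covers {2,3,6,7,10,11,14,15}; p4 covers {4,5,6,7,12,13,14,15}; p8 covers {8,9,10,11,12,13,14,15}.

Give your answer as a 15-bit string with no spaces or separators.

011001001001101

Place data at non-parity positions: p1 p2 1 p4 0 1 0 p8 1 0 0 1 1 0 1
p1 (pos 1,3,5,7,9,11,13,15): XOR of data positions = 1⊕0⊕0⊕1⊕0⊕1⊕1 = 0
p2 (pos 2,3,6,7,10,11,14,15): XOR of data positions = 1⊕1⊕0⊕0⊕0⊕0⊕1 = 1
p4 (pos 4,5,6,7,12,13,14,15): XOR of data positions = 0⊕1⊕0⊕1⊕1⊕0⊕1 = 0
p8 (pos 8,9,10,11,12,13,14,15): XOR of data positions = 1⊕0⊕0⊕1⊕1⊕0⊕1 = 0
Codeword: 011001001001101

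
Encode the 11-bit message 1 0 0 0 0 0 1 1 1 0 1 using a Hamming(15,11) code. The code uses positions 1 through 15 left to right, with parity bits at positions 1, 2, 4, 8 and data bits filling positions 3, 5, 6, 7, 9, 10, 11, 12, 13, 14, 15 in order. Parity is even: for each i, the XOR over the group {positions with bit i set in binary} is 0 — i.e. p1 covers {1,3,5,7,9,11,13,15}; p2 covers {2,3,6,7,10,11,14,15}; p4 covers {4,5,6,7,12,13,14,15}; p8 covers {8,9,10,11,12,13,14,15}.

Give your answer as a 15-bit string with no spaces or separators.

Place data at non-parity positions: p1 p2 1 p4 0 0 0 p8 0 0 1 1 1 0 1
p1 (pos 1,3,5,7,9,11,13,15): XOR of data positions = 1⊕0⊕0⊕0⊕1⊕1⊕1 = 0
p2 (pos 2,3,6,7,10,11,14,15): XOR of data positions = 1⊕0⊕0⊕0⊕1⊕0⊕1 = 1
p4 (pos 4,5,6,7,12,13,14,15): XOR of data positions = 0⊕0⊕0⊕1⊕1⊕0⊕1 = 1
p8 (pos 8,9,10,11,12,13,14,15): XOR of data positions = 0⊕0⊕1⊕1⊕1⊕0⊕1 = 0
Codeword: 011100000011101

011100000011101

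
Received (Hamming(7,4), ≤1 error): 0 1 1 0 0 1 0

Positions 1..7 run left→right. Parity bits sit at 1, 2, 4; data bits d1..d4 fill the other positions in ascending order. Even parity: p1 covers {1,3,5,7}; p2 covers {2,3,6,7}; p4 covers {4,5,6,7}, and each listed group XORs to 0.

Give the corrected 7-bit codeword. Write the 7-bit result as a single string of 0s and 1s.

s1 (pos 1,3,5,7): 0⊕1⊕0⊕0 = 1
s2 (pos 2,3,6,7): 1⊕1⊕1⊕0 = 1
s4 (pos 4,5,6,7): 0⊕0⊕1⊕0 = 1
Syndrome s4…s1 = 111 → error at position 7.
Flip position 7: 0110010 → 0110011

0110011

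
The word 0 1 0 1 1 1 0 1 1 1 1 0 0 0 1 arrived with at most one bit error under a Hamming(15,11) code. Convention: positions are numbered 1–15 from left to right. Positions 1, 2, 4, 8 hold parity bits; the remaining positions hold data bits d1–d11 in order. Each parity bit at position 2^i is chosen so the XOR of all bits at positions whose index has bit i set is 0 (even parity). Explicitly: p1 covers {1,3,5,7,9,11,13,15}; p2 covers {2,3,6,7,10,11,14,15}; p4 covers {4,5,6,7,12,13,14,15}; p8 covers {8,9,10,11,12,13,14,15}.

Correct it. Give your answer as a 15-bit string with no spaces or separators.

010111011010001

s1 (pos 1,3,5,7,9,11,13,15): 0⊕0⊕1⊕0⊕1⊕1⊕0⊕1 = 0
s2 (pos 2,3,6,7,10,11,14,15): 1⊕0⊕1⊕0⊕1⊕1⊕0⊕1 = 1
s4 (pos 4,5,6,7,12,13,14,15): 1⊕1⊕1⊕0⊕0⊕0⊕0⊕1 = 0
s8 (pos 8,9,10,11,12,13,14,15): 1⊕1⊕1⊕1⊕0⊕0⊕0⊕1 = 1
Syndrome s8…s1 = 1010 → error at position 10.
Flip position 10: 010111011110001 → 010111011010001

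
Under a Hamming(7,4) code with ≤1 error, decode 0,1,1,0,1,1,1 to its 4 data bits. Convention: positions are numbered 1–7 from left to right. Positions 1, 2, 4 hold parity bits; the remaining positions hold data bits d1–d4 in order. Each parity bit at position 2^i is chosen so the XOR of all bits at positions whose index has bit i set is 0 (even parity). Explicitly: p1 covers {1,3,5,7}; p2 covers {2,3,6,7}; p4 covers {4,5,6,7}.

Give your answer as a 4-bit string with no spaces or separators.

1011

s1 (pos 1,3,5,7): 0⊕1⊕1⊕1 = 1
s2 (pos 2,3,6,7): 1⊕1⊕1⊕1 = 0
s4 (pos 4,5,6,7): 0⊕1⊕1⊕1 = 1
Syndrome s4…s1 = 101 → error at position 5.
Flip position 5: 0110111 → 0110011
Read data bits from positions 3,5,6,7: 1011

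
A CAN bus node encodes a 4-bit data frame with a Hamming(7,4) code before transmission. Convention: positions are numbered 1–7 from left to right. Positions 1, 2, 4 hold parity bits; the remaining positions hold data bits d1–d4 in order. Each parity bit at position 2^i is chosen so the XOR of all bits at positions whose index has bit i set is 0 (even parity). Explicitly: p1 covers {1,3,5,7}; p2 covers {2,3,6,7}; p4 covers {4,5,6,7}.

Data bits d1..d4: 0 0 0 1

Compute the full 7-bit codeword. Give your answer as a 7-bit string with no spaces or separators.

1101001

Place data at non-parity positions: p1 p2 0 p4 0 0 1
p1 (pos 1,3,5,7): XOR of data positions = 0⊕0⊕1 = 1
p2 (pos 2,3,6,7): XOR of data positions = 0⊕0⊕1 = 1
p4 (pos 4,5,6,7): XOR of data positions = 0⊕0⊕1 = 1
Codeword: 1101001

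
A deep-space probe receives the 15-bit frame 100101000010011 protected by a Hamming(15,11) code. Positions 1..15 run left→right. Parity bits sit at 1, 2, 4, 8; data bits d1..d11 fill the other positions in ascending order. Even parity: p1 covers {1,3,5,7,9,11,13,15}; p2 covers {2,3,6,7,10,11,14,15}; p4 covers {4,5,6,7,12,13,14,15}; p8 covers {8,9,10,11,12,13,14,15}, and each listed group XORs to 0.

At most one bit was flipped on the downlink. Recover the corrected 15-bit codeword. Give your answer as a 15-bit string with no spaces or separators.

s1 (pos 1,3,5,7,9,11,13,15): 1⊕0⊕0⊕0⊕0⊕1⊕0⊕1 = 1
s2 (pos 2,3,6,7,10,11,14,15): 0⊕0⊕1⊕0⊕0⊕1⊕1⊕1 = 0
s4 (pos 4,5,6,7,12,13,14,15): 1⊕0⊕1⊕0⊕0⊕0⊕1⊕1 = 0
s8 (pos 8,9,10,11,12,13,14,15): 0⊕0⊕0⊕1⊕0⊕0⊕1⊕1 = 1
Syndrome s8…s1 = 1001 → error at position 9.
Flip position 9: 100101000010011 → 100101001010011

100101001010011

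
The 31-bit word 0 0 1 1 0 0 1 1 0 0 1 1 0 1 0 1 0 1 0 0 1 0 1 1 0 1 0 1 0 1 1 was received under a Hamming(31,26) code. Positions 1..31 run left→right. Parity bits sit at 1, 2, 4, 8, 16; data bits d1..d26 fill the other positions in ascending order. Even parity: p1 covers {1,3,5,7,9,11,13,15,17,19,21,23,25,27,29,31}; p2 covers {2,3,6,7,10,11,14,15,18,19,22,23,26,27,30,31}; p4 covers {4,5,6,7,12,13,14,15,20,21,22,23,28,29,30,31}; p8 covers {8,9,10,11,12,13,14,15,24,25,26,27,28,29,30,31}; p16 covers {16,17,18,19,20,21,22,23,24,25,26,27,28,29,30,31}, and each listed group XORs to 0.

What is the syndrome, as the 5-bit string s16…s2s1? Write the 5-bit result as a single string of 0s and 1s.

s1 (pos 1,3,5,7,9,11,13,15,17,19,21,23,25,27,29,31): 0⊕1⊕0⊕1⊕0⊕1⊕0⊕0⊕0⊕0⊕1⊕1⊕0⊕0⊕0⊕1 = 0
s2 (pos 2,3,6,7,10,11,14,15,18,19,22,23,26,27,30,31): 0⊕1⊕0⊕1⊕0⊕1⊕1⊕0⊕1⊕0⊕0⊕1⊕1⊕0⊕1⊕1 = 1
s4 (pos 4,5,6,7,12,13,14,15,20,21,22,23,28,29,30,31): 1⊕0⊕0⊕1⊕1⊕0⊕1⊕0⊕0⊕1⊕0⊕1⊕1⊕0⊕1⊕1 = 1
s8 (pos 8,9,10,11,12,13,14,15,24,25,26,27,28,29,30,31): 1⊕0⊕0⊕1⊕1⊕0⊕1⊕0⊕1⊕0⊕1⊕0⊕1⊕0⊕1⊕1 = 1
s16 (pos 16,17,18,19,20,21,22,23,24,25,26,27,28,29,30,31): 1⊕0⊕1⊕0⊕0⊕1⊕0⊕1⊕1⊕0⊕1⊕0⊕1⊕0⊕1⊕1 = 1
Syndrome s16…s1 = 11110 → error at position 30.

11110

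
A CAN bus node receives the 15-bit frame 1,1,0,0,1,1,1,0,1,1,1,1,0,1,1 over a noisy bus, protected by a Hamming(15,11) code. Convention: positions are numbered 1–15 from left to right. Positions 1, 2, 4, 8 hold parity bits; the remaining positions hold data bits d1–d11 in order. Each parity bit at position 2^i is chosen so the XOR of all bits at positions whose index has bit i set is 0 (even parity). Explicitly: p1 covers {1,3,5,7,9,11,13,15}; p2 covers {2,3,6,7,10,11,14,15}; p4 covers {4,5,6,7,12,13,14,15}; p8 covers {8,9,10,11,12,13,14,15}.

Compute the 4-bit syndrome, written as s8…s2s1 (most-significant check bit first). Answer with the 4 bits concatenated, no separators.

s1 (pos 1,3,5,7,9,11,13,15): 1⊕0⊕1⊕1⊕1⊕1⊕0⊕1 = 0
s2 (pos 2,3,6,7,10,11,14,15): 1⊕0⊕1⊕1⊕1⊕1⊕1⊕1 = 1
s4 (pos 4,5,6,7,12,13,14,15): 0⊕1⊕1⊕1⊕1⊕0⊕1⊕1 = 0
s8 (pos 8,9,10,11,12,13,14,15): 0⊕1⊕1⊕1⊕1⊕0⊕1⊕1 = 0
Syndrome s8…s1 = 0010 → error at position 2.

0010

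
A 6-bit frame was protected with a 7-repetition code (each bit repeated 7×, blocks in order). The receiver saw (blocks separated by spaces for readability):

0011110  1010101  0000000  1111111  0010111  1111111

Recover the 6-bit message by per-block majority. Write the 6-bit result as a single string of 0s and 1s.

Block 1 (0011110): 4 ones → 1
Block 2 (1010101): 4 ones → 1
Block 3 (0000000): 0 ones → 0
Block 4 (1111111): 7 ones → 1
Block 5 (0010111): 4 ones → 1
Block 6 (1111111): 7 ones → 1

110111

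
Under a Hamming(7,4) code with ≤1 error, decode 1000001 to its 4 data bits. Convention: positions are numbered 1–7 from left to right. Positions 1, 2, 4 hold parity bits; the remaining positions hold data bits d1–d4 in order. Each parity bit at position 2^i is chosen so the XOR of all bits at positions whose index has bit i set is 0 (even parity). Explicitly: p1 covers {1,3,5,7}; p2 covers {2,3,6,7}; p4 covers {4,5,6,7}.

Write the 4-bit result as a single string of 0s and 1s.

s1 (pos 1,3,5,7): 1⊕0⊕0⊕1 = 0
s2 (pos 2,3,6,7): 0⊕0⊕0⊕1 = 1
s4 (pos 4,5,6,7): 0⊕0⊕0⊕1 = 1
Syndrome s4…s1 = 110 → error at position 6.
Flip position 6: 1000001 → 1000011
Read data bits from positions 3,5,6,7: 0011

0011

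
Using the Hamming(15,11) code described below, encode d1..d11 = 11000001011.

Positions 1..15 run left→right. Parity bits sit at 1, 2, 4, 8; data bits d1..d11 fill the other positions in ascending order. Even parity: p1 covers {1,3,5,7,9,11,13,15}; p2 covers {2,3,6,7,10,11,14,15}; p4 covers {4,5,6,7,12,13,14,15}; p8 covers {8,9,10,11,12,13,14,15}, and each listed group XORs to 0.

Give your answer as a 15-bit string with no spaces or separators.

111010010001011

Place data at non-parity positions: p1 p2 1 p4 1 0 0 p8 0 0 0 1 0 1 1
p1 (pos 1,3,5,7,9,11,13,15): XOR of data positions = 1⊕1⊕0⊕0⊕0⊕0⊕1 = 1
p2 (pos 2,3,6,7,10,11,14,15): XOR of data positions = 1⊕0⊕0⊕0⊕0⊕1⊕1 = 1
p4 (pos 4,5,6,7,12,13,14,15): XOR of data positions = 1⊕0⊕0⊕1⊕0⊕1⊕1 = 0
p8 (pos 8,9,10,11,12,13,14,15): XOR of data positions = 0⊕0⊕0⊕1⊕0⊕1⊕1 = 1
Codeword: 111010010001011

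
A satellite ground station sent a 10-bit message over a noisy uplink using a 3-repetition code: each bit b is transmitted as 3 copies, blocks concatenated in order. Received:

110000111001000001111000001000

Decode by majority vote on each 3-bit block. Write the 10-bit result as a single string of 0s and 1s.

Block 1 (110): 2 ones → 1
Block 2 (000): 0 ones → 0
Block 3 (111): 3 ones → 1
Block 4 (001): 1 one → 0
Block 5 (000): 0 ones → 0
Block 6 (001): 1 one → 0
Block 7 (111): 3 ones → 1
Block 8 (000): 0 ones → 0
Block 9 (001): 1 one → 0
Block 10 (000): 0 ones → 0

1010001000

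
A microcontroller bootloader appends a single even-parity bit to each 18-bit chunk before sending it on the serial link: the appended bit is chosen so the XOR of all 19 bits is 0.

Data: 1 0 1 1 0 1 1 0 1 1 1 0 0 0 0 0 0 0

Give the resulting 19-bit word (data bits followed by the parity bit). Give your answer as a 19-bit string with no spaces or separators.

1011011011100000000

XOR of the 18 data bits: 1⊕0⊕1⊕1⊕0⊕1⊕1⊕0⊕1⊕1⊕1⊕0⊕0⊕0⊕0⊕0⊕0⊕0 = 0
Parity bit = 0 (so all 19 bits XOR to 0).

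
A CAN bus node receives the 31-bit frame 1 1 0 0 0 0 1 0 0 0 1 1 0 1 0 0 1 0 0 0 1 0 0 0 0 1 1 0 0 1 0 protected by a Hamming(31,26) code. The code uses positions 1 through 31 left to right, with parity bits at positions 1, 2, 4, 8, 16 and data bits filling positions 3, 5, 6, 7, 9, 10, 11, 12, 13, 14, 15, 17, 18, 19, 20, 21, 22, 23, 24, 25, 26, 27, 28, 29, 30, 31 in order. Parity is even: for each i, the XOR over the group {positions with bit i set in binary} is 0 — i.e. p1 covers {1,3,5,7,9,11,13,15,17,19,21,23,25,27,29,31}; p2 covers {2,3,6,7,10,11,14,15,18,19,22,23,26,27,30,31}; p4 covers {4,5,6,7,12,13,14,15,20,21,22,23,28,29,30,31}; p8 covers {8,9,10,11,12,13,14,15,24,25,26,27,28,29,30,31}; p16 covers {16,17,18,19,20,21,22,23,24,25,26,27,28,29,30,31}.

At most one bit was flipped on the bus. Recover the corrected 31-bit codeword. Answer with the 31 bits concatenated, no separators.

1100001000110100100011000110010

s1 (pos 1,3,5,7,9,11,13,15,17,19,21,23,25,27,29,31): 1⊕0⊕0⊕1⊕0⊕1⊕0⊕0⊕1⊕0⊕1⊕0⊕0⊕1⊕0⊕0 = 0
s2 (pos 2,3,6,7,10,11,14,15,18,19,22,23,26,27,30,31): 1⊕0⊕0⊕1⊕0⊕1⊕1⊕0⊕0⊕0⊕0⊕0⊕1⊕1⊕1⊕0 = 1
s4 (pos 4,5,6,7,12,13,14,15,20,21,22,23,28,29,30,31): 0⊕0⊕0⊕1⊕1⊕0⊕1⊕0⊕0⊕1⊕0⊕0⊕0⊕0⊕1⊕0 = 1
s8 (pos 8,9,10,11,12,13,14,15,24,25,26,27,28,29,30,31): 0⊕0⊕0⊕1⊕1⊕0⊕1⊕0⊕0⊕0⊕1⊕1⊕0⊕0⊕1⊕0 = 0
s16 (pos 16,17,18,19,20,21,22,23,24,25,26,27,28,29,30,31): 0⊕1⊕0⊕0⊕0⊕1⊕0⊕0⊕0⊕0⊕1⊕1⊕0⊕0⊕1⊕0 = 1
Syndrome s16…s1 = 10110 → error at position 22.
Flip position 22: 1100001000110100100010000110010 → 1100001000110100100011000110010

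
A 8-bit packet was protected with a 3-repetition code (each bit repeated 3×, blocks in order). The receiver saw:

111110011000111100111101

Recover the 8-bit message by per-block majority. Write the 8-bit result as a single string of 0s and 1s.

11101011

Block 1 (111): 3 ones → 1
Block 2 (110): 2 ones → 1
Block 3 (011): 2 ones → 1
Block 4 (000): 0 ones → 0
Block 5 (111): 3 ones → 1
Block 6 (100): 1 one → 0
Block 7 (111): 3 ones → 1
Block 8 (101): 2 ones → 1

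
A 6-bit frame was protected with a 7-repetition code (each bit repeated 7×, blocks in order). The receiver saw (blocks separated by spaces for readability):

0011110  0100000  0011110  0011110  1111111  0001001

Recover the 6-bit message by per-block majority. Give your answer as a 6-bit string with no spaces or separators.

Block 1 (0011110): 4 ones → 1
Block 2 (0100000): 1 one → 0
Block 3 (0011110): 4 ones → 1
Block 4 (0011110): 4 ones → 1
Block 5 (1111111): 7 ones → 1
Block 6 (0001001): 2 ones → 0

101110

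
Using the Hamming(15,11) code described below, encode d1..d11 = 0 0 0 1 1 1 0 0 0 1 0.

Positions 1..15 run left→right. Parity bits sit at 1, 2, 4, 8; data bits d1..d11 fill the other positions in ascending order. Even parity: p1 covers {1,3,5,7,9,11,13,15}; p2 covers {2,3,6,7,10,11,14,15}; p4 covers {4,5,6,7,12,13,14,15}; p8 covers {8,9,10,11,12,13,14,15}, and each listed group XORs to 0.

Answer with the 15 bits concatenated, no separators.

010000111100010

Place data at non-parity positions: p1 p2 0 p4 0 0 1 p8 1 1 0 0 0 1 0
p1 (pos 1,3,5,7,9,11,13,15): XOR of data positions = 0⊕0⊕1⊕1⊕0⊕0⊕0 = 0
p2 (pos 2,3,6,7,10,11,14,15): XOR of data positions = 0⊕0⊕1⊕1⊕0⊕1⊕0 = 1
p4 (pos 4,5,6,7,12,13,14,15): XOR of data positions = 0⊕0⊕1⊕0⊕0⊕1⊕0 = 0
p8 (pos 8,9,10,11,12,13,14,15): XOR of data positions = 1⊕1⊕0⊕0⊕0⊕1⊕0 = 1
Codeword: 010000111100010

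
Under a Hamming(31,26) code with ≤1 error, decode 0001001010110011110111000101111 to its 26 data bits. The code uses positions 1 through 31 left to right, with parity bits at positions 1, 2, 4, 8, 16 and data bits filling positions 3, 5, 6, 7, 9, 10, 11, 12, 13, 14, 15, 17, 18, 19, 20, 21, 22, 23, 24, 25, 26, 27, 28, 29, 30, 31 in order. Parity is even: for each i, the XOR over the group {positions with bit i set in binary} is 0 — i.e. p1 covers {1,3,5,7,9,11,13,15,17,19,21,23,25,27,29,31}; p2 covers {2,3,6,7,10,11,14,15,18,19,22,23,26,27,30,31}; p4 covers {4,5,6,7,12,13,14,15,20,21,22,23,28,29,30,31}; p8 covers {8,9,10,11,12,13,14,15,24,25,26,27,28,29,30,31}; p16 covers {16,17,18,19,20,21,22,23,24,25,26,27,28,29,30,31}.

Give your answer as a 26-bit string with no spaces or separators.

00011011001110111000100111

s1 (pos 1,3,5,7,9,11,13,15,17,19,21,23,25,27,29,31): 0⊕0⊕0⊕1⊕1⊕1⊕0⊕1⊕1⊕0⊕1⊕0⊕0⊕0⊕1⊕1 = 0
s2 (pos 2,3,6,7,10,11,14,15,18,19,22,23,26,27,30,31): 0⊕0⊕0⊕1⊕0⊕1⊕0⊕1⊕1⊕0⊕1⊕0⊕1⊕0⊕1⊕1 = 0
s4 (pos 4,5,6,7,12,13,14,15,20,21,22,23,28,29,30,31): 1⊕0⊕0⊕1⊕1⊕0⊕0⊕1⊕1⊕1⊕1⊕0⊕1⊕1⊕1⊕1 = 1
s8 (pos 8,9,10,11,12,13,14,15,24,25,26,27,28,29,30,31): 0⊕1⊕0⊕1⊕1⊕0⊕0⊕1⊕0⊕0⊕1⊕0⊕1⊕1⊕1⊕1 = 1
s16 (pos 16,17,18,19,20,21,22,23,24,25,26,27,28,29,30,31): 1⊕1⊕1⊕0⊕1⊕1⊕1⊕0⊕0⊕0⊕1⊕0⊕1⊕1⊕1⊕1 = 1
Syndrome s16…s1 = 11100 → error at position 28.
Flip position 28: 0001001010110011110111000101111 → 0001001010110011110111000100111
Read data bits from positions 3,5,6,7,9,10,11,12,13,14,15,17,18,19,20,21,22,23,24,25,26,27,28,29,30,31: 00011011001110111000100111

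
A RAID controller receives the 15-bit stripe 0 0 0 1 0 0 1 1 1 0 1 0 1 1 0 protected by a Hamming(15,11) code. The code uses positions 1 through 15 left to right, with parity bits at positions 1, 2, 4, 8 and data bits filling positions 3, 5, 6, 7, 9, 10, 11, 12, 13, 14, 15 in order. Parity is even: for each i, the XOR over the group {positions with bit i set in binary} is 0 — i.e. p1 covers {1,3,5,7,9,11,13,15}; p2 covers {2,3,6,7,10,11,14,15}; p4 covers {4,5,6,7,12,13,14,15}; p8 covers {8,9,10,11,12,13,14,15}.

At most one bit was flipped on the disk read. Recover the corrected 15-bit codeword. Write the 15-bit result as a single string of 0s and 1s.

000100111110110

s1 (pos 1,3,5,7,9,11,13,15): 0⊕0⊕0⊕1⊕1⊕1⊕1⊕0 = 0
s2 (pos 2,3,6,7,10,11,14,15): 0⊕0⊕0⊕1⊕0⊕1⊕1⊕0 = 1
s4 (pos 4,5,6,7,12,13,14,15): 1⊕0⊕0⊕1⊕0⊕1⊕1⊕0 = 0
s8 (pos 8,9,10,11,12,13,14,15): 1⊕1⊕0⊕1⊕0⊕1⊕1⊕0 = 1
Syndrome s8…s1 = 1010 → error at position 10.
Flip position 10: 000100111010110 → 000100111110110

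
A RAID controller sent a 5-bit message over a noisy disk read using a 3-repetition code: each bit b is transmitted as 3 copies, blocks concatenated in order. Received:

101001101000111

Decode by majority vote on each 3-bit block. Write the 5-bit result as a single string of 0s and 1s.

10101

Block 1 (101): 2 ones → 1
Block 2 (001): 1 one → 0
Block 3 (101): 2 ones → 1
Block 4 (000): 0 ones → 0
Block 5 (111): 3 ones → 1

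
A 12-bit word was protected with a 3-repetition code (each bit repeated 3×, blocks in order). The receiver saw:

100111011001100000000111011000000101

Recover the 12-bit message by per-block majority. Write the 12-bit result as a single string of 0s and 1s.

011000011001

Block 1 (100): 1 one → 0
Block 2 (111): 3 ones → 1
Block 3 (011): 2 ones → 1
Block 4 (001): 1 one → 0
Block 5 (100): 1 one → 0
Block 6 (000): 0 ones → 0
Block 7 (000): 0 ones → 0
Block 8 (111): 3 ones → 1
Block 9 (011): 2 ones → 1
Block 10 (000): 0 ones → 0
Block 11 (000): 0 ones → 0
Block 12 (101): 2 ones → 1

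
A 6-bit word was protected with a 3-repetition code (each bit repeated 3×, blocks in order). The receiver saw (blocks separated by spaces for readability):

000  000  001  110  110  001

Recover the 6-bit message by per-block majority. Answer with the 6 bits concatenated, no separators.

000110

Block 1 (000): 0 ones → 0
Block 2 (000): 0 ones → 0
Block 3 (001): 1 one → 0
Block 4 (110): 2 ones → 1
Block 5 (110): 2 ones → 1
Block 6 (001): 1 one → 0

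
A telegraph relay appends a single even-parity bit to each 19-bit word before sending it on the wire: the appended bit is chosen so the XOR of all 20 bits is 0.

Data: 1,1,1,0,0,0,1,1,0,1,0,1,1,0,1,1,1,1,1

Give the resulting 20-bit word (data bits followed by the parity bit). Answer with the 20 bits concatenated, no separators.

11100011010110111111

XOR of the 19 data bits: 1⊕1⊕1⊕0⊕0⊕0⊕1⊕1⊕0⊕1⊕0⊕1⊕1⊕0⊕1⊕1⊕1⊕1⊕1 = 1
Parity bit = 1 (so all 20 bits XOR to 0).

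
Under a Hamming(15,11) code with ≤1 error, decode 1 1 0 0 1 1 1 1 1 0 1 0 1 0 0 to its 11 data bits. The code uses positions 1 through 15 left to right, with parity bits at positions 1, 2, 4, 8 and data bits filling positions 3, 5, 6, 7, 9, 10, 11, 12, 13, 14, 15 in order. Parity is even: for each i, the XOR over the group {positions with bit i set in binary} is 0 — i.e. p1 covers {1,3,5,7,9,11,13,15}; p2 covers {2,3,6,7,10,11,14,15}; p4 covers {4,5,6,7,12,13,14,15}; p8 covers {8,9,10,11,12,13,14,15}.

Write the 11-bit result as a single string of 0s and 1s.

s1 (pos 1,3,5,7,9,11,13,15): 1⊕0⊕1⊕1⊕1⊕1⊕1⊕0 = 0
s2 (pos 2,3,6,7,10,11,14,15): 1⊕0⊕1⊕1⊕0⊕1⊕0⊕0 = 0
s4 (pos 4,5,6,7,12,13,14,15): 0⊕1⊕1⊕1⊕0⊕1⊕0⊕0 = 0
s8 (pos 8,9,10,11,12,13,14,15): 1⊕1⊕0⊕1⊕0⊕1⊕0⊕0 = 0
Syndrome s8…s1 = 0000 → no error.
Read data bits from positions 3,5,6,7,9,10,11,12,13,14,15: 01111010100

01111010100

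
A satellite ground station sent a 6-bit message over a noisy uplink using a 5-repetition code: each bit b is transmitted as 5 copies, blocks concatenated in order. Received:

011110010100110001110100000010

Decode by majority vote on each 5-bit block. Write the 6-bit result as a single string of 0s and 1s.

100100

Block 1 (01111): 4 ones → 1
Block 2 (00101): 2 ones → 0
Block 3 (00110): 2 ones → 0
Block 4 (00111): 3 ones → 1
Block 5 (01000): 1 one → 0
Block 6 (00010): 1 one → 0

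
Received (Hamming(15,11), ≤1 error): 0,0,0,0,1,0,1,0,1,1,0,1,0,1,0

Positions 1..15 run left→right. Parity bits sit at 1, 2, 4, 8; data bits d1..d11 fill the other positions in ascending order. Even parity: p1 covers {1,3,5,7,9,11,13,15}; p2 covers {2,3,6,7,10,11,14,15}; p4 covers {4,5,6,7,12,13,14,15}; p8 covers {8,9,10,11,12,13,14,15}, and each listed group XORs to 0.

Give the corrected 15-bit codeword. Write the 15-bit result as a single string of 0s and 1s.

001010101101010

s1 (pos 1,3,5,7,9,11,13,15): 0⊕0⊕1⊕1⊕1⊕0⊕0⊕0 = 1
s2 (pos 2,3,6,7,10,11,14,15): 0⊕0⊕0⊕1⊕1⊕0⊕1⊕0 = 1
s4 (pos 4,5,6,7,12,13,14,15): 0⊕1⊕0⊕1⊕1⊕0⊕1⊕0 = 0
s8 (pos 8,9,10,11,12,13,14,15): 0⊕1⊕1⊕0⊕1⊕0⊕1⊕0 = 0
Syndrome s8…s1 = 0011 → error at position 3.
Flip position 3: 000010101101010 → 001010101101010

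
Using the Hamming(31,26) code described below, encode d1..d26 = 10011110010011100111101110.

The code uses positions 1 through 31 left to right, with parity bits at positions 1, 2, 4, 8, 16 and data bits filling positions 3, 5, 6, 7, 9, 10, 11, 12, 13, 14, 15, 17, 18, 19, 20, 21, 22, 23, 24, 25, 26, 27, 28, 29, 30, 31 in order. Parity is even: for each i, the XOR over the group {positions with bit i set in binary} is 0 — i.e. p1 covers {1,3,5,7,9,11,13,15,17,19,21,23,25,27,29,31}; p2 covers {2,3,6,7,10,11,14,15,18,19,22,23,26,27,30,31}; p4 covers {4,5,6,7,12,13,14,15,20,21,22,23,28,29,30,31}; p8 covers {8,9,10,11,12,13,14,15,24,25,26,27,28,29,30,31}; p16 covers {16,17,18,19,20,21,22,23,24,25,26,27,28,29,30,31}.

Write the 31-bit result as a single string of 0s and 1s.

0011001011100100011100111101110

Place data at non-parity positions: p1 p2 1 p4 0 0 1 p8 1 1 1 0 0 1 0 p16 0 1 1 1 0 0 1 1 1 1 0 1 1 1 0
p1 (pos 1,3,5,7,9,11,13,15,17,19,21,23,25,27,29,31): XOR of data positions = 1⊕0⊕1⊕1⊕1⊕0⊕0⊕0⊕1⊕0⊕1⊕1⊕0⊕1⊕0 = 0
p2 (pos 2,3,6,7,10,11,14,15,18,19,22,23,26,27,30,31): XOR of data positions = 1⊕0⊕1⊕1⊕1⊕1⊕0⊕1⊕1⊕0⊕1⊕1⊕0⊕1⊕0 = 0
p4 (pos 4,5,6,7,12,13,14,15,20,21,22,23,28,29,30,31): XOR of data positions = 0⊕0⊕1⊕0⊕0⊕1⊕0⊕1⊕0⊕0⊕1⊕1⊕1⊕1⊕0 = 1
p8 (pos 8,9,10,11,12,13,14,15,24,25,26,27,28,29,30,31): XOR of data positions = 1⊕1⊕1⊕0⊕0⊕1⊕0⊕1⊕1⊕1⊕0⊕1⊕1⊕1⊕0 = 0
p16 (pos 16,17,18,19,20,21,22,23,24,25,26,27,28,29,30,31): XOR of data positions = 0⊕1⊕1⊕1⊕0⊕0⊕1⊕1⊕1⊕1⊕0⊕1⊕1⊕1⊕0 = 0
Codeword: 0011001011100100011100111101110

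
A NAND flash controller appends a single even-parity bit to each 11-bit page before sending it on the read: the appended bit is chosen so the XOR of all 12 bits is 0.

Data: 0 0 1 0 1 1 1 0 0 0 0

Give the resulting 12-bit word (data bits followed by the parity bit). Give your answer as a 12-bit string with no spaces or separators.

XOR of the 11 data bits: 0⊕0⊕1⊕0⊕1⊕1⊕1⊕0⊕0⊕0⊕0 = 0
Parity bit = 0 (so all 12 bits XOR to 0).

001011100000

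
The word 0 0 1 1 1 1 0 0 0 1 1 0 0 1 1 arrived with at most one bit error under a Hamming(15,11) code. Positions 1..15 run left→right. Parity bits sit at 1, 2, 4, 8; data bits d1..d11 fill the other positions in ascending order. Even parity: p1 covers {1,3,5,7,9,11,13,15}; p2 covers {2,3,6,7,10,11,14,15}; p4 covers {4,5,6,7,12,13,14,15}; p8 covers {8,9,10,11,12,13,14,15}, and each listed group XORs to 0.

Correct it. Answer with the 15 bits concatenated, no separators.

s1 (pos 1,3,5,7,9,11,13,15): 0⊕1⊕1⊕0⊕0⊕1⊕0⊕1 = 0
s2 (pos 2,3,6,7,10,11,14,15): 0⊕1⊕1⊕0⊕1⊕1⊕1⊕1 = 0
s4 (pos 4,5,6,7,12,13,14,15): 1⊕1⊕1⊕0⊕0⊕0⊕1⊕1 = 1
s8 (pos 8,9,10,11,12,13,14,15): 0⊕0⊕1⊕1⊕0⊕0⊕1⊕1 = 0
Syndrome s8…s1 = 0100 → error at position 4.
Flip position 4: 001111000110011 → 001011000110011

001011000110011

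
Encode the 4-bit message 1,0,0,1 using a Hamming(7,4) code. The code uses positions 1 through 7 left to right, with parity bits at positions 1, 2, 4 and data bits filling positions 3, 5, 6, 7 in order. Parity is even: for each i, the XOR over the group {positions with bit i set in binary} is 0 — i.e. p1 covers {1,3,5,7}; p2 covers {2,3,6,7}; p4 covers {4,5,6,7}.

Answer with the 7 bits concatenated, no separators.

0011001

Place data at non-parity positions: p1 p2 1 p4 0 0 1
p1 (pos 1,3,5,7): XOR of data positions = 1⊕0⊕1 = 0
p2 (pos 2,3,6,7): XOR of data positions = 1⊕0⊕1 = 0
p4 (pos 4,5,6,7): XOR of data positions = 0⊕0⊕1 = 1
Codeword: 0011001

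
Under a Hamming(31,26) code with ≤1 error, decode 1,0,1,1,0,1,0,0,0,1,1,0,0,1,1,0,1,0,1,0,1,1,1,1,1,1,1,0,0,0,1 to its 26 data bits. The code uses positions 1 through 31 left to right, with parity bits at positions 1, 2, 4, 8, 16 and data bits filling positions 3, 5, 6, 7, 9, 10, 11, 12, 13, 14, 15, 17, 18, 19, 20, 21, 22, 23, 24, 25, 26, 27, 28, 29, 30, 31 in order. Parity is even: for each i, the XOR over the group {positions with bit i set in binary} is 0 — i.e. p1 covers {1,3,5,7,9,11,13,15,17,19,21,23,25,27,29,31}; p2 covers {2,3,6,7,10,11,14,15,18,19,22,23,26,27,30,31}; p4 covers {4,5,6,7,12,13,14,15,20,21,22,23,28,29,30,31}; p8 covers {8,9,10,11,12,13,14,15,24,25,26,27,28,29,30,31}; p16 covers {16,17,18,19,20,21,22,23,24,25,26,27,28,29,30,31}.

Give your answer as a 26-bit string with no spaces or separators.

10101110011101011111110001

s1 (pos 1,3,5,7,9,11,13,15,17,19,21,23,25,27,29,31): 1⊕1⊕0⊕0⊕0⊕1⊕0⊕1⊕1⊕1⊕1⊕1⊕1⊕1⊕0⊕1 = 1
s2 (pos 2,3,6,7,10,11,14,15,18,19,22,23,26,27,30,31): 0⊕1⊕1⊕0⊕1⊕1⊕1⊕1⊕0⊕1⊕1⊕1⊕1⊕1⊕0⊕1 = 0
s4 (pos 4,5,6,7,12,13,14,15,20,21,22,23,28,29,30,31): 1⊕0⊕1⊕0⊕0⊕0⊕1⊕1⊕0⊕1⊕1⊕1⊕0⊕0⊕0⊕1 = 0
s8 (pos 8,9,10,11,12,13,14,15,24,25,26,27,28,29,30,31): 0⊕0⊕1⊕1⊕0⊕0⊕1⊕1⊕1⊕1⊕1⊕1⊕0⊕0⊕0⊕1 = 1
s16 (pos 16,17,18,19,20,21,22,23,24,25,26,27,28,29,30,31): 0⊕1⊕0⊕1⊕0⊕1⊕1⊕1⊕1⊕1⊕1⊕1⊕0⊕0⊕0⊕1 = 0
Syndrome s16…s1 = 01001 → error at position 9.
Flip position 9: 1011010001100110101011111110001 → 1011010011100110101011111110001
Read data bits from positions 3,5,6,7,9,10,11,12,13,14,15,17,18,19,20,21,22,23,24,25,26,27,28,29,30,31: 10101110011101011111110001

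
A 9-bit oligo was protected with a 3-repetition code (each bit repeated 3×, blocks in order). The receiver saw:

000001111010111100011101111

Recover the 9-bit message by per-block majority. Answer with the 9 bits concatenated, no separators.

Block 1 (000): 0 ones → 0
Block 2 (001): 1 one → 0
Block 3 (111): 3 ones → 1
Block 4 (010): 1 one → 0
Block 5 (111): 3 ones → 1
Block 6 (100): 1 one → 0
Block 7 (011): 2 ones → 1
Block 8 (101): 2 ones → 1
Block 9 (111): 3 ones → 1

001010111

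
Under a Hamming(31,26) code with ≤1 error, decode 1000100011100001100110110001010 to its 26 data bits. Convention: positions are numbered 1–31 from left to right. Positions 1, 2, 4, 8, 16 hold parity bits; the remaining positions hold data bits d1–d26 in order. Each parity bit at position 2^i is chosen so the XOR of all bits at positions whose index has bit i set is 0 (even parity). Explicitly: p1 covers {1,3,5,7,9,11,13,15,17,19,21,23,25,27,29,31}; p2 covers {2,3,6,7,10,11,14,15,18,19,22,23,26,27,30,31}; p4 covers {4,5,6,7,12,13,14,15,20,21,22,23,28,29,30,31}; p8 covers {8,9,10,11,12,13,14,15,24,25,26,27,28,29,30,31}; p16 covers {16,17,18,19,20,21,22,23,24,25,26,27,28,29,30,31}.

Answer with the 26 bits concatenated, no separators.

01001110000100110110001010

s1 (pos 1,3,5,7,9,11,13,15,17,19,21,23,25,27,29,31): 1⊕0⊕1⊕0⊕1⊕1⊕0⊕0⊕1⊕0⊕1⊕1⊕0⊕0⊕0⊕0 = 1
s2 (pos 2,3,6,7,10,11,14,15,18,19,22,23,26,27,30,31): 0⊕0⊕0⊕0⊕1⊕1⊕0⊕0⊕0⊕0⊕0⊕1⊕0⊕0⊕1⊕0 = 0
s4 (pos 4,5,6,7,12,13,14,15,20,21,22,23,28,29,30,31): 0⊕1⊕0⊕0⊕0⊕0⊕0⊕0⊕1⊕1⊕0⊕1⊕1⊕0⊕1⊕0 = 0
s8 (pos 8,9,10,11,12,13,14,15,24,25,26,27,28,29,30,31): 0⊕1⊕1⊕1⊕0⊕0⊕0⊕0⊕1⊕0⊕0⊕0⊕1⊕0⊕1⊕0 = 0
s16 (pos 16,17,18,19,20,21,22,23,24,25,26,27,28,29,30,31): 1⊕1⊕0⊕0⊕1⊕1⊕0⊕1⊕1⊕0⊕0⊕0⊕1⊕0⊕1⊕0 = 0
Syndrome s16…s1 = 00001 → error at position 1.
Flip position 1: 1000100011100001100110110001010 → 0000100011100001100110110001010
Read data bits from positions 3,5,6,7,9,10,11,12,13,14,15,17,18,19,20,21,22,23,24,25,26,27,28,29,30,31: 01001110000100110110001010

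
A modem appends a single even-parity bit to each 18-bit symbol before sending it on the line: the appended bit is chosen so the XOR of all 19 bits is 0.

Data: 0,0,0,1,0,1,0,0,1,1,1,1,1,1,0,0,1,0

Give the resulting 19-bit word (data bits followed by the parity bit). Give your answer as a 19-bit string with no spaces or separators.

0001010011111100101

XOR of the 18 data bits: 0⊕0⊕0⊕1⊕0⊕1⊕0⊕0⊕1⊕1⊕1⊕1⊕1⊕1⊕0⊕0⊕1⊕0 = 1
Parity bit = 1 (so all 19 bits XOR to 0).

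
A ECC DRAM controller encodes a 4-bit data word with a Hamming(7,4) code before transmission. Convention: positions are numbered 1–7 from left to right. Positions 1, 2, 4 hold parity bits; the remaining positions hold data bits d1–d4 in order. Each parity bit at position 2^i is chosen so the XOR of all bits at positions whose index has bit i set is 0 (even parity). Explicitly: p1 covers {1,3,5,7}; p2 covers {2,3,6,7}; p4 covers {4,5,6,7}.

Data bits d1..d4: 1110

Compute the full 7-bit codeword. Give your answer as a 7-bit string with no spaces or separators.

0010110

Place data at non-parity positions: p1 p2 1 p4 1 1 0
p1 (pos 1,3,5,7): XOR of data positions = 1⊕1⊕0 = 0
p2 (pos 2,3,6,7): XOR of data positions = 1⊕1⊕0 = 0
p4 (pos 4,5,6,7): XOR of data positions = 1⊕1⊕0 = 0
Codeword: 0010110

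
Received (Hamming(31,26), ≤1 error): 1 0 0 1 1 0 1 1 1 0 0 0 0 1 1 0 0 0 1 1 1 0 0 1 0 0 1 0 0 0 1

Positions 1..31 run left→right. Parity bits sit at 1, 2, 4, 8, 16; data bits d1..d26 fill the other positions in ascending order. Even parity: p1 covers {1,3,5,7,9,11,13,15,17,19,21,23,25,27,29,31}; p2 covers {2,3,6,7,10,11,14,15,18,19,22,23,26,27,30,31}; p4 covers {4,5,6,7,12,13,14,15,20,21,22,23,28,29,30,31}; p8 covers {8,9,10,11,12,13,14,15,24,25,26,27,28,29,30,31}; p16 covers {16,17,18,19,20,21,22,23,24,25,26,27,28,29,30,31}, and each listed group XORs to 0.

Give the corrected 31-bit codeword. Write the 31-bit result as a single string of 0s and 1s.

1001101100000110001110010010001

s1 (pos 1,3,5,7,9,11,13,15,17,19,21,23,25,27,29,31): 1⊕0⊕1⊕1⊕1⊕0⊕0⊕1⊕0⊕1⊕1⊕0⊕0⊕1⊕0⊕1 = 1
s2 (pos 2,3,6,7,10,11,14,15,18,19,22,23,26,27,30,31): 0⊕0⊕0⊕1⊕0⊕0⊕1⊕1⊕0⊕1⊕0⊕0⊕0⊕1⊕0⊕1 = 0
s4 (pos 4,5,6,7,12,13,14,15,20,21,22,23,28,29,30,31): 1⊕1⊕0⊕1⊕0⊕0⊕1⊕1⊕1⊕1⊕0⊕0⊕0⊕0⊕0⊕1 = 0
s8 (pos 8,9,10,11,12,13,14,15,24,25,26,27,28,29,30,31): 1⊕1⊕0⊕0⊕0⊕0⊕1⊕1⊕1⊕0⊕0⊕1⊕0⊕0⊕0⊕1 = 1
s16 (pos 16,17,18,19,20,21,22,23,24,25,26,27,28,29,30,31): 0⊕0⊕0⊕1⊕1⊕1⊕0⊕0⊕1⊕0⊕0⊕1⊕0⊕0⊕0⊕1 = 0
Syndrome s16…s1 = 01001 → error at position 9.
Flip position 9: 1001101110000110001110010010001 → 1001101100000110001110010010001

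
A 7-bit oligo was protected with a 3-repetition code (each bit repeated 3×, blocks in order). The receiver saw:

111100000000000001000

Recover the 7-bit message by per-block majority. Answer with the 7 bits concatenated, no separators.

Block 1 (111): 3 ones → 1
Block 2 (100): 1 one → 0
Block 3 (000): 0 ones → 0
Block 4 (000): 0 ones → 0
Block 5 (000): 0 ones → 0
Block 6 (001): 1 one → 0
Block 7 (000): 0 ones → 0

1000000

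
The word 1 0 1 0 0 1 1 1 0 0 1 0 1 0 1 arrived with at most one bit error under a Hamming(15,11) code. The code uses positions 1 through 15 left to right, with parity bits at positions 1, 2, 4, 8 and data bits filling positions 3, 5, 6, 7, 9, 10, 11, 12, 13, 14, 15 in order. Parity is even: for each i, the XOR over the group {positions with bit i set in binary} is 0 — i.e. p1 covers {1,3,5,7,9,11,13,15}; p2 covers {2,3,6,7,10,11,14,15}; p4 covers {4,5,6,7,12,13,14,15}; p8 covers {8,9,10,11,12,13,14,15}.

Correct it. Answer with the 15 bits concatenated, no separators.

s1 (pos 1,3,5,7,9,11,13,15): 1⊕1⊕0⊕1⊕0⊕1⊕1⊕1 = 0
s2 (pos 2,3,6,7,10,11,14,15): 0⊕1⊕1⊕1⊕0⊕1⊕0⊕1 = 1
s4 (pos 4,5,6,7,12,13,14,15): 0⊕0⊕1⊕1⊕0⊕1⊕0⊕1 = 0
s8 (pos 8,9,10,11,12,13,14,15): 1⊕0⊕0⊕1⊕0⊕1⊕0⊕1 = 0
Syndrome s8…s1 = 0010 → error at position 2.
Flip position 2: 101001110010101 → 111001110010101

111001110010101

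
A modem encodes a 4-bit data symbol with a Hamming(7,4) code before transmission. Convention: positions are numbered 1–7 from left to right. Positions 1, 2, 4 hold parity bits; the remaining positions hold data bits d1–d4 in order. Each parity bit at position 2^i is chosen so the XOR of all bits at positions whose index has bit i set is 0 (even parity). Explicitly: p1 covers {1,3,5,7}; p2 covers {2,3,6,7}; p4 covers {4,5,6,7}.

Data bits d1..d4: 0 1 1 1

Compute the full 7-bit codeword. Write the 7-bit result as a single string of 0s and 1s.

Place data at non-parity positions: p1 p2 0 p4 1 1 1
p1 (pos 1,3,5,7): XOR of data positions = 0⊕1⊕1 = 0
p2 (pos 2,3,6,7): XOR of data positions = 0⊕1⊕1 = 0
p4 (pos 4,5,6,7): XOR of data positions = 1⊕1⊕1 = 1
Codeword: 0001111

0001111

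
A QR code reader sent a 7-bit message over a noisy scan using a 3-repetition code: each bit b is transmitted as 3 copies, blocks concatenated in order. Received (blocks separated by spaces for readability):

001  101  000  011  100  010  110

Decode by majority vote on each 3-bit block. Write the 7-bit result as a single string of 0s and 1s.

Block 1 (001): 1 one → 0
Block 2 (101): 2 ones → 1
Block 3 (000): 0 ones → 0
Block 4 (011): 2 ones → 1
Block 5 (100): 1 one → 0
Block 6 (010): 1 one → 0
Block 7 (110): 2 ones → 1

0101001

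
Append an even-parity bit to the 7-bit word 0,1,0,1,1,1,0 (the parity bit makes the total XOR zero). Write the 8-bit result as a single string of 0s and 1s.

XOR of the 7 data bits: 0⊕1⊕0⊕1⊕1⊕1⊕0 = 0
Parity bit = 0 (so all 8 bits XOR to 0).

01011100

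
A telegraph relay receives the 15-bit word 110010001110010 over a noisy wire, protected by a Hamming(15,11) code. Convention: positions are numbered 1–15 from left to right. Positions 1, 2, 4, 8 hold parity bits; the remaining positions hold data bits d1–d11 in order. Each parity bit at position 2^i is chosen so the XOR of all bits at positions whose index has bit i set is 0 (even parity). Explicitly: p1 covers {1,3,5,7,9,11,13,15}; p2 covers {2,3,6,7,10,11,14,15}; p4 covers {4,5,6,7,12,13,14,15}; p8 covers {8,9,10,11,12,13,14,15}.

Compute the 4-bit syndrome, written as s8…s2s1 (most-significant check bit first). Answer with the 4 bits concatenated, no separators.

0000

s1 (pos 1,3,5,7,9,11,13,15): 1⊕0⊕1⊕0⊕1⊕1⊕0⊕0 = 0
s2 (pos 2,3,6,7,10,11,14,15): 1⊕0⊕0⊕0⊕1⊕1⊕1⊕0 = 0
s4 (pos 4,5,6,7,12,13,14,15): 0⊕1⊕0⊕0⊕0⊕0⊕1⊕0 = 0
s8 (pos 8,9,10,11,12,13,14,15): 0⊕1⊕1⊕1⊕0⊕0⊕1⊕0 = 0
Syndrome s8…s1 = 0000 → no error.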